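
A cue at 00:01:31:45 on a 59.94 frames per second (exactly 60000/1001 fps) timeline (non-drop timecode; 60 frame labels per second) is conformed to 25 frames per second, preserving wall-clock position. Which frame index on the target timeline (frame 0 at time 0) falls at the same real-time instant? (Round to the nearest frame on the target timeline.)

frame 2296

Source frame index: (0×3600 + 1×60 + 31) × 60 + 45 = 5505.
Real time: 5505 / (60000/1001) = 367367/4000 s.
Target frame: (367367/4000) × (25) = 367367/160 ≈ 2296.044 → 2296.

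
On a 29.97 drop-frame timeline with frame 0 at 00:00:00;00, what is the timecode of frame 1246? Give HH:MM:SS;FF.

Ten DF minutes hold 17982 frames, so frame 1246 lies in block 0 (frames 0–17981) with 1246 frames into that block.
The block's first minute is 1800 frames and the rest 1798 each; 1246 frames reaches minute 0, so 0 × 18 + 0 × 2 = 0 labels have been skipped so far.
Adding those back, label number 1246 + 0 = 1246 at 30 labels/s is 41 s + 16 f = 0 h 0 min 41 s frame 16, i.e. 00:00:41;16.

00:00:41;16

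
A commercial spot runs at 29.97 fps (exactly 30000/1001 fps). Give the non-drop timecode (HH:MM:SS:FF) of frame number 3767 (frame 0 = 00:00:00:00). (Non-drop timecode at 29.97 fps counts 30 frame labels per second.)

00:02:05:17

3767 ÷ 30 = 125 full seconds, remainder 17 frames.
125 s = 0 h 2 min 5 s.
Timecode: 00:02:05:17.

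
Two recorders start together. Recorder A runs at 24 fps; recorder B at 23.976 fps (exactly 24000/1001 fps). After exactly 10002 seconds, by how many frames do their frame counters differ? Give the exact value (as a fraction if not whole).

240048/1001 frames

A emits 24 × 10002 = 240048 frames; B emits 24000/1001 × 10002 = 240048000/1001.
Difference = 240048/1001 frames (≈ 239.8082); B is behind A.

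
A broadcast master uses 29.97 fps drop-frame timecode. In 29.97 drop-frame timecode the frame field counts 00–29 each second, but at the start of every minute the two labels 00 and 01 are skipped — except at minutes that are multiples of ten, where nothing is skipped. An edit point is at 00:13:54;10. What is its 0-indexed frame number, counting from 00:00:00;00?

Complete 10-minute blocks: 1, each 17982 frames → 17982.
Remaining 3 whole minutes in the current block: 1800 + 2 × 1798 = 5396 frames.
Within the current minute: 54 × 30 + 10 − 2 = 1628 (labels ;00/;01 skipped at this minute). Total = 17982 + 5396 + 1628 = 25006.

25006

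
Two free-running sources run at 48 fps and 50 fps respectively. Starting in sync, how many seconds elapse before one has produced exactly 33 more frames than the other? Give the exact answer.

16.5 seconds

The gap grows by |50 − 48| = 2 frames per second.
Time for a 33-frame gap: 33 ÷ (2) = 16.5 s.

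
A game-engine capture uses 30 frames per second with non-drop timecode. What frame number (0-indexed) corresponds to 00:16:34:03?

frame 29823

Total seconds to the label: (0 × 3600 + 16 × 60 + 34) = 994.
Frame index = 994 × 30 + 3 = 29823.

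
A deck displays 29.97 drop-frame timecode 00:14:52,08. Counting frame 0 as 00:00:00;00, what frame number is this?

26742

As if non-drop at 30 labels/s: (0 × 3600 + 14 × 60 + 52) × 30 + 8 = 26768.
Minute boundaries passed: 14; those not divisible by 10: 14 − 1 = 13; dropped labels = 2 × 13 = 26.
Actual frame index = 26768 − 26 = 26742.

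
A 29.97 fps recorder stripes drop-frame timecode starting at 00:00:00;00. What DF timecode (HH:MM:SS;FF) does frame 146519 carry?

Each 10-minute DF block holds 10 × 60 × 30 − 9 × 2 = 17982 frames. 146519 ÷ 17982 → 8 full blocks, remainder 2663.
Within the partial block the first minute is 1800 frames and each further minute 1798, so 1 further minute boundary passed. Total skipped labels = 18 × 8 + 2 × 1 = 146.
Non-drop label index = 146519 + 146 = 146665; at 30 labels/s that is 01:21:28:25, i.e. DF 01:21:28;25.

01:21:28;25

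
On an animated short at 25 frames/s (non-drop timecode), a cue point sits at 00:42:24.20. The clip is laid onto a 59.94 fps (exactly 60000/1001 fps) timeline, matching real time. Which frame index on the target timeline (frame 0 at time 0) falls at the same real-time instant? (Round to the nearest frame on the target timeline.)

frame 152535

Source frame index: (0×3600 + 42×60 + 24) × 25 + 20 = 63620.
Real time: 63620 / (25) = 12724/5 s.
Target frame: (12724/5) × (60000/1001) = 152688000/1001 ≈ 152535.465 → 152535.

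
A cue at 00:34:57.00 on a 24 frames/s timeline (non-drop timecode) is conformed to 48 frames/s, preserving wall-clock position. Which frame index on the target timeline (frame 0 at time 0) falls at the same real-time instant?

Source frame index: (0×3600 + 34×60 + 57) × 24 + 0 = 50328.
Real time: 50328 / (24) = 2097 s.
Target frame: (2097) × (48) = 100656.

frame 100656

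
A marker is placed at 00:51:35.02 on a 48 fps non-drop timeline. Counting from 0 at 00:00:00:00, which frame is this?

148562

Total seconds to the label: (0 × 3600 + 51 × 60 + 35) = 3095.
Frame index = 3095 × 48 + 2 = 148562.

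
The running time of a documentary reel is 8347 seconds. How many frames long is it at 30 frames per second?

Frames = 8347 × 30 = 250410.

250410 frames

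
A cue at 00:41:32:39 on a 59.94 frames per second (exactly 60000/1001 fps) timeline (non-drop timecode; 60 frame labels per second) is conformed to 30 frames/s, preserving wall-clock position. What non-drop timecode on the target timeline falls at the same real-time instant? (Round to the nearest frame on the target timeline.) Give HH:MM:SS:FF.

00:41:35:04

Source frame index: (0×3600 + 41×60 + 32) × 60 + 39 = 149559.
Real time: 149559 / (60000/1001) = 49902853/20000 s.
Target frame: (49902853/20000) × (30) = 149708559/2000 ≈ 74854.280 → 74854.
At 30 labels/s: frame 74854 → 00:41:35:04.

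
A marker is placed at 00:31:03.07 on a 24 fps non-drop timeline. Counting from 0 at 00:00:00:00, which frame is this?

44719

Total seconds to the label: (0 × 3600 + 31 × 60 + 3) = 1863.
Frame index = 1863 × 24 + 7 = 44719.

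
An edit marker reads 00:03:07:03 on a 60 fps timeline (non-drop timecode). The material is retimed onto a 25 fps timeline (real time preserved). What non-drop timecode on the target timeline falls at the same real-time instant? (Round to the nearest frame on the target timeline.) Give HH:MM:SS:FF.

00:03:07:01

Source frame index: (0×3600 + 3×60 + 7) × 60 + 3 = 11223.
Real time: 11223 / (60) = 3741/20 s.
Target frame: (3741/20) × (25) = 18705/4 ≈ 4676.250 → 4676.
At 25 labels/s: frame 4676 → 00:03:07:01.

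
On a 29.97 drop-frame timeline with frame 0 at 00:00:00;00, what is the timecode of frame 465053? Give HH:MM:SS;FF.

Ten DF minutes hold 17982 frames, so frame 465053 lies in block 25 (frames 449550–467531) with 15503 frames into that block.
The block's first minute is 1800 frames and the rest 1798 each; 15503 frames reaches minute 8, so 25 × 18 + 8 × 2 = 466 labels have been skipped so far.
Adding those back, label number 465053 + 466 = 465519 at 30 labels/s is 15517 s + 9 f = 4 h 18 min 37 s frame 9, i.e. 04:18:37;09.

04:18:37;09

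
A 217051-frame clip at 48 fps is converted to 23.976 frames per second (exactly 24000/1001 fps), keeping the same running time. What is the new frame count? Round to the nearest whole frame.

Frames at target rate = 217051 × (24000/1001) / (48) = 108525500/1001 ≈ 108417.083.
Nearest whole frame: 108417.

108417 frames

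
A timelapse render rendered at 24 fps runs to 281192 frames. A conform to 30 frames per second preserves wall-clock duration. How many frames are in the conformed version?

351490 frames

Target frames = source frames × (target rate / source rate) = 281192 × (30)/(24) = 281192 × 5/4 = 351490.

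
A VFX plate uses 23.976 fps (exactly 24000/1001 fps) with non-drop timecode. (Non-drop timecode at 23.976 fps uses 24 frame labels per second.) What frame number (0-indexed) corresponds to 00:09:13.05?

frame 13277

Total seconds to the label: (0 × 3600 + 9 × 60 + 13) = 553.
Frame index = 553 × 24 + 5 = 13277.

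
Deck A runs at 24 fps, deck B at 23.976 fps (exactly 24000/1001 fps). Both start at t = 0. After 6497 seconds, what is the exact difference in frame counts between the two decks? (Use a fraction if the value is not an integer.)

155928/1001 frames

A emits 24 × 6497 = 155928 frames; B emits 24000/1001 × 6497 = 155928000/1001.
Difference = 155928/1001 frames (≈ 155.7722); B is behind A.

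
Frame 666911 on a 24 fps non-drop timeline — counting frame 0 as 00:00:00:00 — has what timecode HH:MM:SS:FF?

07:43:07:23

666911 ÷ 24 = 27787 full seconds, remainder 23 frames.
27787 s = 7 h 43 min 7 s.
Timecode: 07:43:07:23.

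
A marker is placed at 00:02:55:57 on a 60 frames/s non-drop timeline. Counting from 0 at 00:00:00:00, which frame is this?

frame 10557

Total seconds to the label: (0 × 3600 + 2 × 60 + 55) = 175.
Frame index = 175 × 60 + 57 = 10557.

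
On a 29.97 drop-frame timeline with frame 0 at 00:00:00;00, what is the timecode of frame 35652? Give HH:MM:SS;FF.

00:19:49;18

Ten DF minutes hold 17982 frames, so frame 35652 lies in block 1 (frames 17982–35963) with 17670 frames into that block.
The block's first minute is 1800 frames and the rest 1798 each; 17670 frames reaches minute 9, so 1 × 18 + 9 × 2 = 36 labels have been skipped so far.
Adding those back, label number 35652 + 36 = 35688 at 30 labels/s is 1189 s + 18 f = 0 h 19 min 49 s frame 18, i.e. 00:19:49;18.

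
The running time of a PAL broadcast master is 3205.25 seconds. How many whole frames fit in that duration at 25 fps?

Frames = 3205.25 × 25 = 320525/4 ≈ 80131.2500.
Complete frames: 80131.

80131 frames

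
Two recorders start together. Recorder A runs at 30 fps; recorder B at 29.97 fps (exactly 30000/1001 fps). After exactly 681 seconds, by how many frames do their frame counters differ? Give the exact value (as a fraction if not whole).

20430/1001 frames

A emits 30 × 681 = 20430 frames; B emits 30000/1001 × 681 = 20430000/1001.
Difference = 20430/1001 frames (≈ 20.4096); B is behind A.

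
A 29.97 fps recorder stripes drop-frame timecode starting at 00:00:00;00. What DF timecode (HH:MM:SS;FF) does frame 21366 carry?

Ten DF minutes hold 17982 frames, so frame 21366 lies in block 1 (frames 17982–35963) with 3384 frames into that block.
The block's first minute is 1800 frames and the rest 1798 each; 3384 frames reaches minute 1, so 1 × 18 + 1 × 2 = 20 labels have been skipped so far.
Adding those back, label number 21366 + 20 = 21386 at 30 labels/s is 712 s + 26 f = 0 h 11 min 52 s frame 26, i.e. 00:11:52;26.

00:11:52;26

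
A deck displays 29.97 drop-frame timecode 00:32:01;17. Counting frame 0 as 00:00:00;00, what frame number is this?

57589

Complete 10-minute blocks: 3, each 17982 frames → 53946.
Remaining 2 whole minutes in the current block: 1800 + 1 × 1798 = 3598 frames.
Within the current minute: 1 × 30 + 17 − 2 = 45 (labels ;00/;01 skipped at this minute). Total = 53946 + 3598 + 45 = 57589.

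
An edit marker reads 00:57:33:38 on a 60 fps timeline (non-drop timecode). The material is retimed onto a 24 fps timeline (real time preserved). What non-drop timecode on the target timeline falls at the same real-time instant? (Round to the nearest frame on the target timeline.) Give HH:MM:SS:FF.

Source frame index: (0×3600 + 57×60 + 33) × 60 + 38 = 207218.
Real time: 207218 / (60) = 103609/30 s.
Target frame: (103609/30) × (24) = 414436/5 ≈ 82887.200 → 82887.
At 24 labels/s: frame 82887 → 00:57:33:15.

00:57:33:15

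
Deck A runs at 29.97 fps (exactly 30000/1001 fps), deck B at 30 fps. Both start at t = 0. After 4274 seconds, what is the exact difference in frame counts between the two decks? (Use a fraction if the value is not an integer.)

128220/1001 frames

A emits 30000/1001 × 4274 = 128220000/1001 frames; B emits 30 × 4274 = 128220.
Difference = 128220/1001 frames (≈ 128.0919); B is ahead of A.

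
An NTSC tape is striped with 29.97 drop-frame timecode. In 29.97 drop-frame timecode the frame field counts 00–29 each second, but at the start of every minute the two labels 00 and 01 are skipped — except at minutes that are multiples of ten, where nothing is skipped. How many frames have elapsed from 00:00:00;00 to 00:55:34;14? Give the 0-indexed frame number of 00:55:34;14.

99934

Complete 10-minute blocks: 5, each 17982 frames → 89910.
Remaining 5 whole minutes in the current block: 1800 + 4 × 1798 = 8992 frames.
Within the current minute: 34 × 30 + 14 − 2 = 1032 (labels ;00/;01 skipped at this minute). Total = 89910 + 8992 + 1032 = 99934.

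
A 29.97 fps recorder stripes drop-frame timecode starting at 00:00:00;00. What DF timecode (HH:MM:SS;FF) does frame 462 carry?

00:00:15;12

Each 10-minute DF block holds 10 × 60 × 30 − 9 × 2 = 17982 frames. 462 ÷ 17982 → 0 full blocks, remainder 462.
Within the partial block the first minute is 1800 frames and each further minute 1798, so 0 further minute boundaries passed. Total skipped labels = 18 × 0 + 2 × 0 = 0.
Non-drop label index = 462 + 0 = 462; at 30 labels/s that is 00:00:15:12, i.e. DF 00:00:15;12.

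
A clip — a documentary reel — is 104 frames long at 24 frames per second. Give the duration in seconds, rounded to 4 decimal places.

4.3333 seconds

Running time = 104 × 1/24 = 13/3 s ≈ 4.3333 s.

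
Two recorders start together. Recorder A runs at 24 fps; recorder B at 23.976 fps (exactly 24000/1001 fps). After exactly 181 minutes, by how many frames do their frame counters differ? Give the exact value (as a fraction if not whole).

181 min = 10860 s.
A emits 24 × 10860 = 260640 frames; B emits 24000/1001 × 10860 = 260640000/1001.
Difference = 260640/1001 frames (≈ 260.3796); B is behind A.

260640/1001 frames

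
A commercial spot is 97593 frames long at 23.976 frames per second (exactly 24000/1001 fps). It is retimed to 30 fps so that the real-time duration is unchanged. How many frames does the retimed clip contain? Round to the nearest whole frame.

122113 frames

Frames at target rate = 97593 × (30) / (24000/1001) = 97690593/800 ≈ 122113.241.
Nearest whole frame: 122113.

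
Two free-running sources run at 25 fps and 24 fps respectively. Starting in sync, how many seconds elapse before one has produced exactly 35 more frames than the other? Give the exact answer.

The gap grows by |24 − 25| = 1 frame per second.
Time for a 35-frame gap: 35 ÷ (1) = 35 s.

35 seconds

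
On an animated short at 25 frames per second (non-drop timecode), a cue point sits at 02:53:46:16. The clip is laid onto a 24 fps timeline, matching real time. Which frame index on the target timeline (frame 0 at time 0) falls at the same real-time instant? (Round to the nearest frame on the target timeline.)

frame 250239

Source frame index: (2×3600 + 53×60 + 46) × 25 + 16 = 260666.
Real time: 260666 / (25) = 260666/25 s.
Target frame: (260666/25) × (24) = 6255984/25 ≈ 250239.360 → 250239.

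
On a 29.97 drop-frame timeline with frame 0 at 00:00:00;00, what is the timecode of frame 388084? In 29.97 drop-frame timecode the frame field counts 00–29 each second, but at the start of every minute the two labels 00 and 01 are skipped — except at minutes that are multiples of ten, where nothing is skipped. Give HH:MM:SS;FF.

Ten DF minutes hold 17982 frames, so frame 388084 lies in block 21 (frames 377622–395603) with 10462 frames into that block.
The block's first minute is 1800 frames and the rest 1798 each; 10462 frames reaches minute 5, so 21 × 18 + 5 × 2 = 388 labels have been skipped so far.
Adding those back, label number 388084 + 388 = 388472 at 30 labels/s is 12949 s + 2 f = 3 h 35 min 49 s frame 2, i.e. 03:35:49;02.

03:35:49;02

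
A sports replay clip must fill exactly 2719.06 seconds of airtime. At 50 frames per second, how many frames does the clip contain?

135953 frames

Frames = 2719.06 × 50 = 135953.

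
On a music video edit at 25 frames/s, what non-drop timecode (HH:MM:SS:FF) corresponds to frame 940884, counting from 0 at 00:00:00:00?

940884 ÷ 25 = 37635 full seconds, remainder 9 frames.
37635 s = 10 h 27 min 15 s.
Timecode: 10:27:15:09.

10:27:15:09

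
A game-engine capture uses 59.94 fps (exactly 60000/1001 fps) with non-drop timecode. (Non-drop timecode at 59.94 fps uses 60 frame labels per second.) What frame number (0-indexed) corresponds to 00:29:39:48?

106788

Total seconds to the label: (0 × 3600 + 29 × 60 + 39) = 1779.
Frame index = 1779 × 60 + 48 = 106788.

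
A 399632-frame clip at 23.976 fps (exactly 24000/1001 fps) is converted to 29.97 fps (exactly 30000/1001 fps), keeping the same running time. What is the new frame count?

499540 frames

Target frames = source frames × (target rate / source rate) = 399632 × (30000/1001)/(24000/1001) = 399632 × 5/4 = 499540.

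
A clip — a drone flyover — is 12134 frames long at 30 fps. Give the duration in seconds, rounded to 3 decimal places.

404.467 seconds

Running time = 12134 × 1/30 = 6067/15 s ≈ 404.467 s.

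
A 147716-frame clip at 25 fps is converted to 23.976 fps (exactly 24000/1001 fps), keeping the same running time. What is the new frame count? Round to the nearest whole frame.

141666 frames

Frames at target rate = 147716 × (24000/1001) / (25) = 141807360/1001 ≈ 141665.694.
Nearest whole frame: 141666.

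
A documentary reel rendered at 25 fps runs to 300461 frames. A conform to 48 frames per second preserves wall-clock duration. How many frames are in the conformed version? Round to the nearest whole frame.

Frames at target rate = 300461 × (48) / (25) = 14422128/25 ≈ 576885.120.
Nearest whole frame: 576885.

576885 frames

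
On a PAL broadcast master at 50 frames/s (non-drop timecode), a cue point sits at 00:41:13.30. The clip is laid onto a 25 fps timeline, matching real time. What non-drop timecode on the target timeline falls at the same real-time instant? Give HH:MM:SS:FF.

00:41:13:15

Source frame index: (0×3600 + 41×60 + 13) × 50 + 30 = 123680.
Real time: 123680 / (50) = 12368/5 s.
Target frame: (12368/5) × (25) = 61840.
At 25 labels/s: frame 61840 → 00:41:13:15.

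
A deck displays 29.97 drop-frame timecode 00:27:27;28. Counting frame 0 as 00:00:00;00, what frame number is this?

Complete 10-minute blocks: 2, each 17982 frames → 35964.
Remaining 7 whole minutes in the current block: 1800 + 6 × 1798 = 12588 frames.
Within the current minute: 27 × 30 + 28 − 2 = 836 (labels ;00/;01 skipped at this minute). Total = 35964 + 12588 + 836 = 49388.

49388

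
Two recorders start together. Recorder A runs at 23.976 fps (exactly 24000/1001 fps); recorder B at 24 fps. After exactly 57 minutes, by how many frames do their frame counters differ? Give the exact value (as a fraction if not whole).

57 min = 3420 s.
A emits 24000/1001 × 3420 = 82080000/1001 frames; B emits 24 × 3420 = 82080.
Difference = 82080/1001 frames (≈ 81.9980); B is ahead of A.

82080/1001 frames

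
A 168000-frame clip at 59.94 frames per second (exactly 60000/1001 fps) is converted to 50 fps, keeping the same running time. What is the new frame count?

Target frames = source frames × (target rate / source rate) = 168000 × (50)/(60000/1001) = 168000 × 1001/1200 = 140140.

140140 frames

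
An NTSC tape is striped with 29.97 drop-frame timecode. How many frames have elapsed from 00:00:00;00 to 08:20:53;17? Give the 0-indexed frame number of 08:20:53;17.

900707

Complete 10-minute blocks: 50, each 17982 frames → 899100.
Remaining 0 whole minutes in the current block: 0 frames.
Within the current minute: 53 × 30 + 17 = 1607. Total = 899100 + 0 + 1607 = 900707.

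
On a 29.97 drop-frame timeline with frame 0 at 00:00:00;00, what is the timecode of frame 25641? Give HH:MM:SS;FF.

00:14:15;17

Each 10-minute DF block holds 10 × 60 × 30 − 9 × 2 = 17982 frames. 25641 ÷ 17982 → 1 full block, remainder 7659.
Within the partial block the first minute is 1800 frames and each further minute 1798, so 4 further minute boundaries passed. Total skipped labels = 18 × 1 + 2 × 4 = 26.
Non-drop label index = 25641 + 26 = 25667; at 30 labels/s that is 00:14:15:17, i.e. DF 00:14:15;17.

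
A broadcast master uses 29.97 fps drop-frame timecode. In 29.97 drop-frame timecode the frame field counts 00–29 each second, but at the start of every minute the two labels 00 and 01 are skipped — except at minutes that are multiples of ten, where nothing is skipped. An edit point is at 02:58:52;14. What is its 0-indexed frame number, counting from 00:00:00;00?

321652

As if non-drop at 30 labels/s: (2 × 3600 + 58 × 60 + 52) × 30 + 14 = 321974.
Minute boundaries passed: 178; those not divisible by 10: 178 − 17 = 161; dropped labels = 2 × 161 = 322.
Actual frame index = 321974 − 322 = 321652.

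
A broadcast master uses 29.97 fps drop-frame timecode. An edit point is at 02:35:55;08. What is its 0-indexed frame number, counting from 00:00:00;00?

Complete 10-minute blocks: 15, each 17982 frames → 269730.
Remaining 5 whole minutes in the current block: 1800 + 4 × 1798 = 8992 frames.
Within the current minute: 55 × 30 + 8 − 2 = 1656 (labels ;00/;01 skipped at this minute). Total = 269730 + 8992 + 1656 = 280378.

280378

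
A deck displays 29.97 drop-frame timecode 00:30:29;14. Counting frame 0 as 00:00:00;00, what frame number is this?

54830

As if non-drop at 30 labels/s: (0 × 3600 + 30 × 60 + 29) × 30 + 14 = 54884.
Minute boundaries passed: 30; those not divisible by 10: 30 − 3 = 27; dropped labels = 2 × 27 = 54.
Actual frame index = 54884 − 54 = 54830.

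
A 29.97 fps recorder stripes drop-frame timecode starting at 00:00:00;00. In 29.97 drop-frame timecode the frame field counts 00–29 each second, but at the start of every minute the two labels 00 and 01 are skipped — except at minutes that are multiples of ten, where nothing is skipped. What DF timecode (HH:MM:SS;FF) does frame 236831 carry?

Each 10-minute DF block holds 10 × 60 × 30 − 9 × 2 = 17982 frames. 236831 ÷ 17982 → 13 full blocks, remainder 3065.
Within the partial block the first minute is 1800 frames and each further minute 1798, so 1 further minute boundary passed. Total skipped labels = 18 × 13 + 2 × 1 = 236.
Non-drop label index = 236831 + 236 = 237067; at 30 labels/s that is 02:11:42:07, i.e. DF 02:11:42;07.

02:11:42;07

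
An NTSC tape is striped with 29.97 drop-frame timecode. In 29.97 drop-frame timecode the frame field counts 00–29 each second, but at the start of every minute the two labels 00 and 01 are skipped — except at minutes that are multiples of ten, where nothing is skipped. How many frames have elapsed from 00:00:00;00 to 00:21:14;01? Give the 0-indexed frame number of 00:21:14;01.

Complete 10-minute blocks: 2, each 17982 frames → 35964.
Remaining 1 whole minute in the current block: 1800 + 0 × 1798 = 1800 frames.
Within the current minute: 14 × 30 + 1 − 2 = 419 (labels ;00/;01 skipped at this minute). Total = 35964 + 1800 + 419 = 38183.

38183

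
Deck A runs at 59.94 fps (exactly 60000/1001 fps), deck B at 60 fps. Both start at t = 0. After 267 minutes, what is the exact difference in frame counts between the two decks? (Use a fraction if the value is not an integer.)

267 min = 16020 s.
A emits 60000/1001 × 16020 = 961200000/1001 frames; B emits 60 × 16020 = 961200.
Difference = 961200/1001 frames (≈ 960.2398); B is ahead of A.

961200/1001 frames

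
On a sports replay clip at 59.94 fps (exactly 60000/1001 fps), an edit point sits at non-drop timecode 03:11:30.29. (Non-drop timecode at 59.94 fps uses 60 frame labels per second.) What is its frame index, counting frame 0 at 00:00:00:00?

Total seconds to the label: (3 × 3600 + 11 × 60 + 30) = 11490.
Frame index = 11490 × 60 + 29 = 689429.

689429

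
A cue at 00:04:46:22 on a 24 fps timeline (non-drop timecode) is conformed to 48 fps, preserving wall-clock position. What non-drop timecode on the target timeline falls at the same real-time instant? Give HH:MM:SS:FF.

Source frame index: (0×3600 + 4×60 + 46) × 24 + 22 = 6886.
Real time: 6886 / (24) = 3443/12 s.
Target frame: (3443/12) × (48) = 13772.
At 48 labels/s: frame 13772 → 00:04:46:44.

00:04:46:44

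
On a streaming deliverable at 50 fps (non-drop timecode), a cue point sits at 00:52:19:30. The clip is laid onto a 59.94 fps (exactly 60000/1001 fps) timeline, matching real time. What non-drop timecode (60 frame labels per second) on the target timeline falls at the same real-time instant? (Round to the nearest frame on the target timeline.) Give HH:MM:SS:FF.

Source frame index: (0×3600 + 52×60 + 19) × 50 + 30 = 156980.
Real time: 156980 / (50) = 15698/5 s.
Target frame: (15698/5) × (60000/1001) = 188376000/1001 ≈ 188187.812 → 188188.
At 60 labels/s: frame 188188 → 00:52:16:28.

00:52:16:28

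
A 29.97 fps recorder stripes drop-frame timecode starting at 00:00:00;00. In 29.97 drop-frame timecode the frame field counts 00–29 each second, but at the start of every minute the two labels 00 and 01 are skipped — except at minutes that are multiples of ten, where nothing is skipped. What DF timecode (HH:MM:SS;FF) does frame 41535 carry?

00:23:05;27

Ten DF minutes hold 17982 frames, so frame 41535 lies in block 2 (frames 35964–53945) with 5571 frames into that block.
The block's first minute is 1800 frames and the rest 1798 each; 5571 frames reaches minute 3, so 2 × 18 + 3 × 2 = 42 labels have been skipped so far.
Adding those back, label number 41535 + 42 = 41577 at 30 labels/s is 1385 s + 27 f = 0 h 23 min 5 s frame 27, i.e. 00:23:05;27.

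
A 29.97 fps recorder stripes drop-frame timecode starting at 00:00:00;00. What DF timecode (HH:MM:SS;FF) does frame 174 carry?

00:00:05;24

Ten DF minutes hold 17982 frames, so frame 174 lies in block 0 (frames 0–17981) with 174 frames into that block.
The block's first minute is 1800 frames and the rest 1798 each; 174 frames reaches minute 0, so 0 × 18 + 0 × 2 = 0 labels have been skipped so far.
Adding those back, label number 174 + 0 = 174 at 30 labels/s is 5 s + 24 f = 0 h 0 min 5 s frame 24, i.e. 00:00:05;24.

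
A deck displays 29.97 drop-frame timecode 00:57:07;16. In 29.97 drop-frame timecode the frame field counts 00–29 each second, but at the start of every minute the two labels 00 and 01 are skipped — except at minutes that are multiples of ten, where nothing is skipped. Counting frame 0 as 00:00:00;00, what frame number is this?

102722

As if non-drop at 30 labels/s: (0 × 3600 + 57 × 60 + 7) × 30 + 16 = 102826.
Minute boundaries passed: 57; those not divisible by 10: 57 − 5 = 52; dropped labels = 2 × 52 = 104.
Actual frame index = 102826 − 104 = 102722.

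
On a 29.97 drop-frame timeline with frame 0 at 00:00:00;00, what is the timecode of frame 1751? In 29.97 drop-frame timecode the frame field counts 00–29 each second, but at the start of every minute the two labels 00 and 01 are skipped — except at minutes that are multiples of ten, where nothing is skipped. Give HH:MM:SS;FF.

Each 10-minute DF block holds 10 × 60 × 30 − 9 × 2 = 17982 frames. 1751 ÷ 17982 → 0 full blocks, remainder 1751.
Within the partial block the first minute is 1800 frames and each further minute 1798, so 0 further minute boundaries passed. Total skipped labels = 18 × 0 + 2 × 0 = 0.
Non-drop label index = 1751 + 0 = 1751; at 30 labels/s that is 00:00:58:11, i.e. DF 00:00:58;11.

00:00:58;11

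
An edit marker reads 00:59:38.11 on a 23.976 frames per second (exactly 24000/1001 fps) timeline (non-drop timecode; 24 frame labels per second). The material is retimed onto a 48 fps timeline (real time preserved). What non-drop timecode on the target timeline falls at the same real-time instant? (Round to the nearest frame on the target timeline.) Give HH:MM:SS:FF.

00:59:42:02

Source frame index: (0×3600 + 59×60 + 38) × 24 + 11 = 85883.
Real time: 85883 / (24000/1001) = 85968883/24000 s.
Target frame: (85968883/24000) × (48) = 85968883/500 ≈ 171937.766 → 171938.
At 48 labels/s: frame 171938 → 00:59:42:02.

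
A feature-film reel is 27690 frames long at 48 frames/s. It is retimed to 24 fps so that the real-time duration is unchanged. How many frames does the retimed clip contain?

Target frames = source frames × (target rate / source rate) = 27690 × (24)/(48) = 27690 × 1/2 = 13845.

13845 frames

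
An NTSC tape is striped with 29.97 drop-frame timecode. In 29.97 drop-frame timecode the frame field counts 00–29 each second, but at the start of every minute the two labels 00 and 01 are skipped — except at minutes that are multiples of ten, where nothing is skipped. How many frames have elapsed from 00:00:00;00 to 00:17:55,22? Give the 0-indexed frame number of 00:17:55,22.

32240

As if non-drop at 30 labels/s: (0 × 3600 + 17 × 60 + 55) × 30 + 22 = 32272.
Minute boundaries passed: 17; those not divisible by 10: 17 − 1 = 16; dropped labels = 2 × 16 = 32.
Actual frame index = 32272 − 32 = 32240.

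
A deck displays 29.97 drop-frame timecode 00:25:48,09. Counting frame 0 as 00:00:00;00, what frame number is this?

46403

Complete 10-minute blocks: 2, each 17982 frames → 35964.
Remaining 5 whole minutes in the current block: 1800 + 4 × 1798 = 8992 frames.
Within the current minute: 48 × 30 + 9 − 2 = 1447 (labels ;00/;01 skipped at this minute). Total = 35964 + 8992 + 1447 = 46403.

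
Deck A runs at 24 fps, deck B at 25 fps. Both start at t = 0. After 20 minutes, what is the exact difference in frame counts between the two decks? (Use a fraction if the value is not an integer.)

20 min = 1200 s.
A emits 24 × 1200 = 28800 frames; B emits 25 × 1200 = 30000.
Difference = 1200 frames; B is ahead of A.

1200 frames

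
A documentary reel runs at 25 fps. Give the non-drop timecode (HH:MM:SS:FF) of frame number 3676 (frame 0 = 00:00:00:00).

3676 ÷ 25 = 147 full seconds, remainder 1 frame.
147 s = 0 h 2 min 27 s.
Timecode: 00:02:27:01.

00:02:27:01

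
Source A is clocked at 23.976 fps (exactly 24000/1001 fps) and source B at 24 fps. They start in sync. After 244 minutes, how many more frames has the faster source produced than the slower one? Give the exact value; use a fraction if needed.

351360/1001 frames

244 min = 14640 s.
A emits 24000/1001 × 14640 = 351360000/1001 frames; B emits 24 × 14640 = 351360.
Difference = 351360/1001 frames (≈ 351.0090); B is ahead of A.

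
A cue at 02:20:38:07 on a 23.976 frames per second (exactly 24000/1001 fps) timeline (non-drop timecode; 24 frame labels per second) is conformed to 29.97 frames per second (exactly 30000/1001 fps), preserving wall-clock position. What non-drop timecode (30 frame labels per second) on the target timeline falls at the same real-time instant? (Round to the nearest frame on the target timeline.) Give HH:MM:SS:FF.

Source frame index: (2×3600 + 20×60 + 38) × 24 + 7 = 202519.
Real time: 202519 / (24000/1001) = 202721519/24000 s.
Target frame: (202721519/24000) × (30000/1001) = 1012595/4 ≈ 253148.750 → 253149.
At 30 labels/s: frame 253149 → 02:20:38:09.

02:20:38:09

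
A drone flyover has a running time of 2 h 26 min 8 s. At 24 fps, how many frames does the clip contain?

2 h 26 min 8 s = 8768 s.
Frames = 8768 × 24 = 210432.

210432 frames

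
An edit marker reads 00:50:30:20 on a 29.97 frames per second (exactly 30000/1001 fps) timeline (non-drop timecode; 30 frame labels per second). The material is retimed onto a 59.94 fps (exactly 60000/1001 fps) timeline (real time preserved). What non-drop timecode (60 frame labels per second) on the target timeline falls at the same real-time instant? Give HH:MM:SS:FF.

Source frame index: (0×3600 + 50×60 + 30) × 30 + 20 = 90920.
Real time: 90920 / (30000/1001) = 2275273/750 s.
Target frame: (2275273/750) × (60000/1001) = 181840.
At 60 labels/s: frame 181840 → 00:50:30:40.

00:50:30:40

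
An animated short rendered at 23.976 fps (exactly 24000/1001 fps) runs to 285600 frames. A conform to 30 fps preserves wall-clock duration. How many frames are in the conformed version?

357357 frames

Target frames = source frames × (target rate / source rate) = 285600 × (30)/(24000/1001) = 285600 × 1001/800 = 357357.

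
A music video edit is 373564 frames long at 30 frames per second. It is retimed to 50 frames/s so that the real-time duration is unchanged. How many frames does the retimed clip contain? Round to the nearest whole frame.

622607 frames

Frames at target rate = 373564 × (50) / (30) = 1867820/3 ≈ 622606.667.
Nearest whole frame: 622607.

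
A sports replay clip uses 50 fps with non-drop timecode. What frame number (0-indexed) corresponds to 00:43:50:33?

frame 131533

Total seconds to the label: (0 × 3600 + 43 × 60 + 50) = 2630.
Frame index = 2630 × 50 + 33 = 131533.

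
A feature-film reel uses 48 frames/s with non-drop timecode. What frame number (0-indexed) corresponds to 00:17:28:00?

Total seconds to the label: (0 × 3600 + 17 × 60 + 28) = 1048.
Frame index = 1048 × 48 + 0 = 50304.

50304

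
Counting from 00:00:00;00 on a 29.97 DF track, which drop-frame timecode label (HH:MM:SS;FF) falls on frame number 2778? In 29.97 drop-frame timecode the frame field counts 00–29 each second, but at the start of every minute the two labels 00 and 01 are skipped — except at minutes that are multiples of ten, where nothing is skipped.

00:01:32;20

Ten DF minutes hold 17982 frames, so frame 2778 lies in block 0 (frames 0–17981) with 2778 frames into that block.
The block's first minute is 1800 frames and the rest 1798 each; 2778 frames reaches minute 1, so 0 × 18 + 1 × 2 = 2 labels have been skipped so far.
Adding those back, label number 2778 + 2 = 2780 at 30 labels/s is 92 s + 20 f = 0 h 1 min 32 s frame 20, i.e. 00:01:32;20.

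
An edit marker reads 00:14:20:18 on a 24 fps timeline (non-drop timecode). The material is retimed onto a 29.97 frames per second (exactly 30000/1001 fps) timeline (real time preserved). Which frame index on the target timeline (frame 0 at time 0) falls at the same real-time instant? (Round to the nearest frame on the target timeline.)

Source frame index: (0×3600 + 14×60 + 20) × 24 + 18 = 20658.
Real time: 20658 / (24) = 3443/4 s.
Target frame: (3443/4) × (30000/1001) = 2347500/91 ≈ 25796.703 → 25797.

frame 25797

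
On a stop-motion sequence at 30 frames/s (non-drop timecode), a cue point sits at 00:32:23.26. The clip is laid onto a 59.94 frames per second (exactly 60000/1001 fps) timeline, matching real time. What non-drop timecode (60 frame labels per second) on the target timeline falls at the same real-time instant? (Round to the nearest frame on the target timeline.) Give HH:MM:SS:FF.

Source frame index: (0×3600 + 32×60 + 23) × 30 + 26 = 58316.
Real time: 58316 / (30) = 29158/15 s.
Target frame: (29158/15) × (60000/1001) = 116632000/1001 ≈ 116515.485 → 116515.
At 60 labels/s: frame 116515 → 00:32:21:55.

00:32:21:55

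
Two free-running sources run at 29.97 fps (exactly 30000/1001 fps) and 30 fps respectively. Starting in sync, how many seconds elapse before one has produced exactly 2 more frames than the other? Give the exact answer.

The gap grows by |30 − 30000/1001| = 30/1001 frames per second.
Time for a 2-frame gap: 2 ÷ (30/1001) = 1001/15 s.

1001/15 seconds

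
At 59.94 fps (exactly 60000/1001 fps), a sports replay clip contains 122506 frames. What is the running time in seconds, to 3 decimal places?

2043.808 seconds

Running time = 122506 × 1001/60000 = 61314253/30000 s ≈ 2043.808 s.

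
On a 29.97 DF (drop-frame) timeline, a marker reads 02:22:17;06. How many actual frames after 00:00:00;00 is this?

255860

As if non-drop at 30 labels/s: (2 × 3600 + 22 × 60 + 17) × 30 + 6 = 256116.
Minute boundaries passed: 142; those not divisible by 10: 142 − 14 = 128; dropped labels = 2 × 128 = 256.
Actual frame index = 256116 − 256 = 255860.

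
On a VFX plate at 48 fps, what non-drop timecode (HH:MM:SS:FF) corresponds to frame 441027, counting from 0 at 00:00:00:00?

441027 ÷ 48 = 9188 full seconds, remainder 3 frames.
9188 s = 2 h 33 min 8 s.
Timecode: 02:33:08:03.

02:33:08:03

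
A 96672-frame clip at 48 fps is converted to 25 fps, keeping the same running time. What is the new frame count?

50350 frames

Target frames = source frames × (target rate / source rate) = 96672 × (25)/(48) = 96672 × 25/48 = 50350.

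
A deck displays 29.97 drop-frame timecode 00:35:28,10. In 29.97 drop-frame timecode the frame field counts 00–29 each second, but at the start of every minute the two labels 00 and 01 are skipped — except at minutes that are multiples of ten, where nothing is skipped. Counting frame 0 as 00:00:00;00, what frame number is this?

Complete 10-minute blocks: 3, each 17982 frames → 53946.
Remaining 5 whole minutes in the current block: 1800 + 4 × 1798 = 8992 frames.
Within the current minute: 28 × 30 + 10 − 2 = 848 (labels ;00/;01 skipped at this minute). Total = 53946 + 8992 + 848 = 63786.

63786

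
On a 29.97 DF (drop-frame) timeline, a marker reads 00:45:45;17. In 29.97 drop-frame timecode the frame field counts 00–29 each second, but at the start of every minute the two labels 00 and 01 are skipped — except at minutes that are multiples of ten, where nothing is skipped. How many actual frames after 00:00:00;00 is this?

Complete 10-minute blocks: 4, each 17982 frames → 71928.
Remaining 5 whole minutes in the current block: 1800 + 4 × 1798 = 8992 frames.
Within the current minute: 45 × 30 + 17 − 2 = 1365 (labels ;00/;01 skipped at this minute). Total = 71928 + 8992 + 1365 = 82285.

82285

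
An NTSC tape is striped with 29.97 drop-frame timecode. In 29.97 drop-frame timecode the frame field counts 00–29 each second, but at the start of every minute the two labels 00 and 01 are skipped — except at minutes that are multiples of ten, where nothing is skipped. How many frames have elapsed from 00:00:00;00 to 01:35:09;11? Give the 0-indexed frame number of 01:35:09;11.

As if non-drop at 30 labels/s: (1 × 3600 + 35 × 60 + 9) × 30 + 11 = 171281.
Minute boundaries passed: 95; those not divisible by 10: 95 − 9 = 86; dropped labels = 2 × 86 = 172.
Actual frame index = 171281 − 172 = 171109.

171109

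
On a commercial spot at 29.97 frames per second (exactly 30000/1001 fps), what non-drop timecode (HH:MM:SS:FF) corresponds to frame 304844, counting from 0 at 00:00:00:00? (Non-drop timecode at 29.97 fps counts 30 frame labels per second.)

02:49:21:14

304844 ÷ 30 = 10161 full seconds, remainder 14 frames.
10161 s = 2 h 49 min 21 s.
Timecode: 02:49:21:14.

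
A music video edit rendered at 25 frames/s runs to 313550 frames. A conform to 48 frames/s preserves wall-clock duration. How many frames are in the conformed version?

602016 frames

Target frames = source frames × (target rate / source rate) = 313550 × (48)/(25) = 313550 × 48/25 = 602016.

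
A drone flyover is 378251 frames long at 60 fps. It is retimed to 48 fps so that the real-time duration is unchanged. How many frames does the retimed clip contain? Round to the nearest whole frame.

Frames at target rate = 378251 × (48) / (60) = 1513004/5 ≈ 302600.800.
Nearest whole frame: 302601.

302601 frames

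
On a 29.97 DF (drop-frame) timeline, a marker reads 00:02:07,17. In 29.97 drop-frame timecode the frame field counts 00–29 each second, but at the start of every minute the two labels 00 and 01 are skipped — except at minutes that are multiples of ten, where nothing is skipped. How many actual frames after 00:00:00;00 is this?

3823

As if non-drop at 30 labels/s: (0 × 3600 + 2 × 60 + 7) × 30 + 17 = 3827.
Minute boundaries passed: 2; those not divisible by 10: 2 − 0 = 2; dropped labels = 2 × 2 = 4.
Actual frame index = 3827 − 4 = 3823.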